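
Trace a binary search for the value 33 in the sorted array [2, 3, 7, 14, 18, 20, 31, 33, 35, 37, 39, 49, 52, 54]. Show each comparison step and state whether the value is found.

Binary search for 33 in [2, 3, 7, 14, 18, 20, 31, 33, 35, 37, 39, 49, 52, 54]:

lo=0, hi=13, mid=6, arr[mid]=31 -> 31 < 33, search right half
lo=7, hi=13, mid=10, arr[mid]=39 -> 39 > 33, search left half
lo=7, hi=9, mid=8, arr[mid]=35 -> 35 > 33, search left half
lo=7, hi=7, mid=7, arr[mid]=33 -> Found target at index 7!

Binary search finds 33 at index 7 after 4 comparisons. The search repeatedly halves the search space by comparing with the middle element.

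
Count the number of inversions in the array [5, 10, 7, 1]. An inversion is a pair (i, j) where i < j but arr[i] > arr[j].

Finding inversions in [5, 10, 7, 1]:

(0, 3): arr[0]=5 > arr[3]=1
(1, 2): arr[1]=10 > arr[2]=7
(1, 3): arr[1]=10 > arr[3]=1
(2, 3): arr[2]=7 > arr[3]=1

Total inversions: 4

The array has 4 inversion(s): (0,3), (1,2), (1,3), (2,3). Each pair (i,j) satisfies i < j and arr[i] > arr[j].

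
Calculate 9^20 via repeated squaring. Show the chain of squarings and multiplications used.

Computing 9^20 by squaring (build up from 9^1; each line after the first costs one multiplication):

9^1 = 9
9^2 = (9^1)^2 = 9^2 = 81
9^4 = (9^2)^2 = 81^2 = 6561
9^5 = 9 * 9^4 = 9 * 6561 = 59049
9^10 = (9^5)^2 = 59049^2 = 3486784401
9^20 = (9^10)^2 = 3486784401^2 = 12157665459056928801

Result: 12157665459056928801
Multiplications needed: 5 (5 lines after 9^1)

9^20 = 12157665459056928801. Using exponentiation by squaring, this requires 5 multiplications. The key idea: if the exponent is even, square the half-power; if odd, multiply by the base once.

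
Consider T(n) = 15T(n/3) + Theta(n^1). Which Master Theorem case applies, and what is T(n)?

Master Theorem for T(n) = 15T(n/3) + O(n^1):

a = 15, b = 3, c = 1
log_b(a) = log_3(15) = 2.4650

Case 1: c = 1 < log_3(15) = 2.4650
T(n) = O(n^(log_3 15))

For T(n) = 15T(n/3) + O(n^1): log_3(15) = 2.4650. This is Case 1 of the Master Theorem (c < log_b(a), work dominated by leaves), giving O(n^(log_3 15)).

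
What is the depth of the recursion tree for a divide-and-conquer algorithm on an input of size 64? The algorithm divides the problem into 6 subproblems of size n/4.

For divide and conquer with division factor 4:

Problem sizes at each level:
Level 0: 64
Level 1: 16
Level 2: 4
Level 3: 1

The root is level 0 and the size-1 base case is level 3 (the tree spans levels 0 through 3, i.e. 4 levels counting the root), so the depth is the number of divisions: log_4(64) = 3

The recursion tree depth is log_4(64) = 3. At each level, the problem size is divided by 4, so it takes 3 divisions to reduce to a base case of size 1. The algorithm makes 6 recursive calls at each level.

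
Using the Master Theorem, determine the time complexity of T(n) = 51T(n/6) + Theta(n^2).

Master Theorem for T(n) = 51T(n/6) + O(n^2):

a = 51, b = 6, c = 2
log_b(a) = log_6(51) = 2.1944

Case 1: c = 2 < log_6(51) = 2.1944
T(n) = O(n^(log_6 51))

For T(n) = 51T(n/6) + O(n^2): log_6(51) = 2.1944. This is Case 1 of the Master Theorem (c < log_b(a), work dominated by leaves), giving O(n^(log_6 51)).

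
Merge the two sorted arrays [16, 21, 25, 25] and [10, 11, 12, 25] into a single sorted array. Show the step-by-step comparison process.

Merging process:

Compare 16 vs 10: take 10 from right. Merged: [10]
Compare 16 vs 11: take 11 from right. Merged: [10, 11]
Compare 16 vs 12: take 12 from right. Merged: [10, 11, 12]
Compare 16 vs 25: take 16 from left. Merged: [10, 11, 12, 16]
Compare 21 vs 25: take 21 from left. Merged: [10, 11, 12, 16, 21]
Compare 25 vs 25: take 25 from left. Merged: [10, 11, 12, 16, 21, 25]
Compare 25 vs 25: take 25 from left. Merged: [10, 11, 12, 16, 21, 25, 25]
Append remaining from right: [25]. Merged: [10, 11, 12, 16, 21, 25, 25, 25]

Final merged array: [10, 11, 12, 16, 21, 25, 25, 25]
Total comparisons: 7

The merged array is [10, 11, 12, 16, 21, 25, 25, 25], requiring 7 comparisons. The merge step runs in O(n) time where n is the total number of elements.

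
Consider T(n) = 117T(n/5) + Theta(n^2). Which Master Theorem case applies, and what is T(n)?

Master Theorem for T(n) = 117T(n/5) + O(n^2):

a = 117, b = 5, c = 2
log_b(a) = log_5(117) = 2.9589

Case 1: c = 2 < log_5(117) = 2.9589
T(n) = O(n^(log_5 117))

For T(n) = 117T(n/5) + O(n^2): log_5(117) = 2.9589. This is Case 1 of the Master Theorem (c < log_b(a), work dominated by leaves), giving O(n^(log_5 117)).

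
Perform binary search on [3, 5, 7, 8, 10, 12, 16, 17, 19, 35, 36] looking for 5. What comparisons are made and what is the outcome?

Binary search for 5 in [3, 5, 7, 8, 10, 12, 16, 17, 19, 35, 36]:

lo=0, hi=10, mid=5, arr[mid]=12 -> 12 > 5, search left half
lo=0, hi=4, mid=2, arr[mid]=7 -> 7 > 5, search left half
lo=0, hi=1, mid=0, arr[mid]=3 -> 3 < 5, search right half
lo=1, hi=1, mid=1, arr[mid]=5 -> Found target at index 1!

Binary search finds 5 at index 1 after 4 comparisons. The search repeatedly halves the search space by comparing with the middle element.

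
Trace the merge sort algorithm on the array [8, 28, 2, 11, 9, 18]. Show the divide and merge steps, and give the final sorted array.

Merge sort trace:

Split: [8, 28, 2, 11, 9, 18] -> [8, 28, 2] and [11, 9, 18]
  Split: [8, 28, 2] -> [8] and [28, 2]
    Split: [28, 2] -> [28] and [2]
    Merge: [28] + [2] -> [2, 28]
  Merge: [8] + [2, 28] -> [2, 8, 28]
  Split: [11, 9, 18] -> [11] and [9, 18]
    Split: [9, 18] -> [9] and [18]
    Merge: [9] + [18] -> [9, 18]
  Merge: [11] + [9, 18] -> [9, 11, 18]
Merge: [2, 8, 28] + [9, 11, 18] -> [2, 8, 9, 11, 18, 28]

Final sorted array: [2, 8, 9, 11, 18, 28]

The merge sort proceeds by recursively splitting the array and merging sorted halves.
After all merges, the sorted array is [2, 8, 9, 11, 18, 28].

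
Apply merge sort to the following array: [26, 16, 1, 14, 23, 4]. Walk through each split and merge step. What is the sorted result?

Merge sort trace:

Split: [26, 16, 1, 14, 23, 4] -> [26, 16, 1] and [14, 23, 4]
  Split: [26, 16, 1] -> [26] and [16, 1]
    Split: [16, 1] -> [16] and [1]
    Merge: [16] + [1] -> [1, 16]
  Merge: [26] + [1, 16] -> [1, 16, 26]
  Split: [14, 23, 4] -> [14] and [23, 4]
    Split: [23, 4] -> [23] and [4]
    Merge: [23] + [4] -> [4, 23]
  Merge: [14] + [4, 23] -> [4, 14, 23]
Merge: [1, 16, 26] + [4, 14, 23] -> [1, 4, 14, 16, 23, 26]

Final sorted array: [1, 4, 14, 16, 23, 26]

The merge sort proceeds by recursively splitting the array and merging sorted halves.
After all merges, the sorted array is [1, 4, 14, 16, 23, 26].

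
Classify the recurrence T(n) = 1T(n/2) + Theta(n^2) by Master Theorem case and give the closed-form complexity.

Master Theorem for T(n) = 1T(n/2) + O(n^2):

a = 1, b = 2, c = 2
log_b(a) = log_2(1) = 0.0000

Case 3: c = 2 > log_2(1) = 0.0000
T(n) = O(n^2) = O(n^2)

For T(n) = 1T(n/2) + O(n^2): log_2(1) = 0.0000. This is Case 3 of the Master Theorem (c > log_b(a), work dominated by root), giving O(n^2).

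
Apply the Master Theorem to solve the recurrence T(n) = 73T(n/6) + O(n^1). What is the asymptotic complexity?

Master Theorem for T(n) = 73T(n/6) + O(n^1):

a = 73, b = 6, c = 1
log_b(a) = log_6(73) = 2.3946

Case 1: c = 1 < log_6(73) = 2.3946
T(n) = O(n^(log_6 73))

For T(n) = 73T(n/6) + O(n^1): log_6(73) = 2.3946. This is Case 1 of the Master Theorem (c < log_b(a), work dominated by leaves), giving O(n^(log_6 73)).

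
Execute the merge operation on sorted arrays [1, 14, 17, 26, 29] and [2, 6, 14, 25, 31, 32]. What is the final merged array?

Merging process:

Compare 1 vs 2: take 1 from left. Merged: [1]
Compare 14 vs 2: take 2 from right. Merged: [1, 2]
Compare 14 vs 6: take 6 from right. Merged: [1, 2, 6]
Compare 14 vs 14: take 14 from left. Merged: [1, 2, 6, 14]
Compare 17 vs 14: take 14 from right. Merged: [1, 2, 6, 14, 14]
Compare 17 vs 25: take 17 from left. Merged: [1, 2, 6, 14, 14, 17]
Compare 26 vs 25: take 25 from right. Merged: [1, 2, 6, 14, 14, 17, 25]
Compare 26 vs 31: take 26 from left. Merged: [1, 2, 6, 14, 14, 17, 25, 26]
Compare 29 vs 31: take 29 from left. Merged: [1, 2, 6, 14, 14, 17, 25, 26, 29]
Append remaining from right: [31, 32]. Merged: [1, 2, 6, 14, 14, 17, 25, 26, 29, 31, 32]

Final merged array: [1, 2, 6, 14, 14, 17, 25, 26, 29, 31, 32]
Total comparisons: 9

The merged array is [1, 2, 6, 14, 14, 17, 25, 26, 29, 31, 32], requiring 9 comparisons. The merge step runs in O(n) time where n is the total number of elements.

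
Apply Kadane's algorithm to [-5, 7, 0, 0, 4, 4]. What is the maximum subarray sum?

Using Kadane's algorithm on [-5, 7, 0, 0, 4, 4]:

Scanning through the array:
Position 1 (value 7): max_ending_here = 7, max_so_far = 7
Position 2 (value 0): max_ending_here = 7, max_so_far = 7
Position 3 (value 0): max_ending_here = 7, max_so_far = 7
Position 4 (value 4): max_ending_here = 11, max_so_far = 11
Position 5 (value 4): max_ending_here = 15, max_so_far = 15

Maximum subarray: [7, 0, 0, 4, 4]
Maximum sum: 15

The maximum subarray is [7, 0, 0, 4, 4] with sum 15. This subarray runs from index 1 to index 5.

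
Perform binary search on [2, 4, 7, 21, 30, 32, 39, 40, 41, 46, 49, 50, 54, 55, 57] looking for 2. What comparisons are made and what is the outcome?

Binary search for 2 in [2, 4, 7, 21, 30, 32, 39, 40, 41, 46, 49, 50, 54, 55, 57]:

lo=0, hi=14, mid=7, arr[mid]=40 -> 40 > 2, search left half
lo=0, hi=6, mid=3, arr[mid]=21 -> 21 > 2, search left half
lo=0, hi=2, mid=1, arr[mid]=4 -> 4 > 2, search left half
lo=0, hi=0, mid=0, arr[mid]=2 -> Found target at index 0!

Binary search finds 2 at index 0 after 4 comparisons. The search repeatedly halves the search space by comparing with the middle element.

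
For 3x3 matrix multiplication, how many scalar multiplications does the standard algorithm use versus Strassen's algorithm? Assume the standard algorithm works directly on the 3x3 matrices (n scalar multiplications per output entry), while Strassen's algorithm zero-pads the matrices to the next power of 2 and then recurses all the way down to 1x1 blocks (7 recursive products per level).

Matrix multiplication for 3x3 matrices:

Strassen's algorithm requires power-of-2 dimensions. Pad 3x3 to 4x4 (next power of 2).

Standard algorithm: 3^3 = 27 multiplications
Strassen's algorithm: 7^(log2(4)) = 7^2 = 49 multiplications
Difference: 27 - 49 = -22 (Strassen uses MORE here due to padding overhead — for small or just-over-power-of-2 n, padding can outweigh the per-level savings)

Standard: 27 multiplications (3^3). Strassen: 49 multiplications (7^2, after padding to 4x4). Strassen reduces 8 recursive multiplications to 7 at each level.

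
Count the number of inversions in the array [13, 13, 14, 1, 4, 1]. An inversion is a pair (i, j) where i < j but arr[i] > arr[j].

Finding inversions in [13, 13, 14, 1, 4, 1]:

(0, 3): arr[0]=13 > arr[3]=1
(0, 4): arr[0]=13 > arr[4]=4
(0, 5): arr[0]=13 > arr[5]=1
(1, 3): arr[1]=13 > arr[3]=1
(1, 4): arr[1]=13 > arr[4]=4
(1, 5): arr[1]=13 > arr[5]=1
(2, 3): arr[2]=14 > arr[3]=1
(2, 4): arr[2]=14 > arr[4]=4
(2, 5): arr[2]=14 > arr[5]=1
(4, 5): arr[4]=4 > arr[5]=1

Total inversions: 10

The array has 10 inversion(s): (0,3), (0,4), (0,5), (1,3), (1,4), (1,5), (2,3), (2,4), (2,5), (4,5). Each pair (i,j) satisfies i < j and arr[i] > arr[j].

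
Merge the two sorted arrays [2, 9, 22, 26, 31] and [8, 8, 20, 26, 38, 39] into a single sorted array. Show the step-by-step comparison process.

Merging process:

Compare 2 vs 8: take 2 from left. Merged: [2]
Compare 9 vs 8: take 8 from right. Merged: [2, 8]
Compare 9 vs 8: take 8 from right. Merged: [2, 8, 8]
Compare 9 vs 20: take 9 from left. Merged: [2, 8, 8, 9]
Compare 22 vs 20: take 20 from right. Merged: [2, 8, 8, 9, 20]
Compare 22 vs 26: take 22 from left. Merged: [2, 8, 8, 9, 20, 22]
Compare 26 vs 26: take 26 from left. Merged: [2, 8, 8, 9, 20, 22, 26]
Compare 31 vs 26: take 26 from right. Merged: [2, 8, 8, 9, 20, 22, 26, 26]
Compare 31 vs 38: take 31 from left. Merged: [2, 8, 8, 9, 20, 22, 26, 26, 31]
Append remaining from right: [38, 39]. Merged: [2, 8, 8, 9, 20, 22, 26, 26, 31, 38, 39]

Final merged array: [2, 8, 8, 9, 20, 22, 26, 26, 31, 38, 39]
Total comparisons: 9

The merged array is [2, 8, 8, 9, 20, 22, 26, 26, 31, 38, 39], requiring 9 comparisons. The merge step runs in O(n) time where n is the total number of elements.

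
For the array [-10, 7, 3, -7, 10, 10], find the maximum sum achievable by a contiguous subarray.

Using Kadane's algorithm on [-10, 7, 3, -7, 10, 10]:

Scanning through the array:
Position 1 (value 7): max_ending_here = 7, max_so_far = 7
Position 2 (value 3): max_ending_here = 10, max_so_far = 10
Position 3 (value -7): max_ending_here = 3, max_so_far = 10
Position 4 (value 10): max_ending_here = 13, max_so_far = 13
Position 5 (value 10): max_ending_here = 23, max_so_far = 23

Maximum subarray: [7, 3, -7, 10, 10]
Maximum sum: 23

The maximum subarray is [7, 3, -7, 10, 10] with sum 23. This subarray runs from index 1 to index 5.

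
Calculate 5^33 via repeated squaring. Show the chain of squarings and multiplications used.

Computing 5^33 by squaring (build up from 5^1; each line after the first costs one multiplication):

5^1 = 5
5^2 = (5^1)^2 = 5^2 = 25
5^4 = (5^2)^2 = 25^2 = 625
5^8 = (5^4)^2 = 625^2 = 390625
5^16 = (5^8)^2 = 390625^2 = 152587890625
5^32 = (5^16)^2 = 152587890625^2 = 23283064365386962890625
5^33 = 5 * 5^32 = 5 * 23283064365386962890625 = 116415321826934814453125

Result: 116415321826934814453125
Multiplications needed: 6 (6 lines after 5^1)

5^33 = 116415321826934814453125. Using exponentiation by squaring, this requires 6 multiplications. The key idea: if the exponent is even, square the half-power; if odd, multiply by the base once.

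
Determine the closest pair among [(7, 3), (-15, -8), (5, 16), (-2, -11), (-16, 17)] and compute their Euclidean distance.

Computing all pairwise distances among 5 points:

d((7, 3), (-15, -8)) = 24.5967
d((7, 3), (5, 16)) = 13.1529 <-- minimum
d((7, 3), (-2, -11)) = 16.6433
d((7, 3), (-16, 17)) = 26.9258
d((-15, -8), (5, 16)) = 31.241
d((-15, -8), (-2, -11)) = 13.3417
d((-15, -8), (-16, 17)) = 25.02
d((5, 16), (-2, -11)) = 27.8927
d((5, 16), (-16, 17)) = 21.0238
d((-2, -11), (-16, 17)) = 31.305

Closest pair: (7, 3) and (5, 16) with distance 13.1529

The closest pair is (7, 3) and (5, 16) with Euclidean distance 13.1529. For 5 points, brute-force pairwise comparison is shown above. For large n, the divide-and-conquer algorithm (sort by x, recurse on halves, check the dividing strip) achieves O(n log n).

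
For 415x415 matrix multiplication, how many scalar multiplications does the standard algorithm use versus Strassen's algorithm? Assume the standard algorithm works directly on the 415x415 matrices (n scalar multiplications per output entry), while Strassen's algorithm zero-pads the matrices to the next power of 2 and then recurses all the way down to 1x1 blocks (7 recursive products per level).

Matrix multiplication for 415x415 matrices:

Strassen's algorithm requires power-of-2 dimensions. Pad 415x415 to 512x512 (next power of 2).

Standard algorithm: 415^3 = 71473375 multiplications
Strassen's algorithm: 7^(log2(512)) = 7^9 = 40353607 multiplications
Savings: 71473375 - 40353607 = 31119768 multiplications

Standard: 71473375 multiplications (415^3). Strassen: 40353607 multiplications (7^9, after padding to 512x512). Strassen reduces 8 recursive multiplications to 7 at each level.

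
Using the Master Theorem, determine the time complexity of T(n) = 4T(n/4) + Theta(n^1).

Master Theorem for T(n) = 4T(n/4) + O(n^1):

a = 4, b = 4, c = 1
log_b(a) = log_4(4) = 1.0000

Case 2: c = 1 = log_4(4) = 1.0000
T(n) = O(n^1 log n) = O(n log n)

For T(n) = 4T(n/4) + O(n^1): log_4(4) = 1.0000. This is Case 2 of the Master Theorem (c = log_b(a), equal work at all levels), giving O(n log n).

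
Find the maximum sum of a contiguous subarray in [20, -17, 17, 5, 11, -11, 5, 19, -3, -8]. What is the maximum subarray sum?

Using Kadane's algorithm on [20, -17, 17, 5, 11, -11, 5, 19, -3, -8]:

Scanning through the array:
Position 1 (value -17): max_ending_here = 3, max_so_far = 20
Position 2 (value 17): max_ending_here = 20, max_so_far = 20
Position 3 (value 5): max_ending_here = 25, max_so_far = 25
Position 4 (value 11): max_ending_here = 36, max_so_far = 36
Position 5 (value -11): max_ending_here = 25, max_so_far = 36
Position 6 (value 5): max_ending_here = 30, max_so_far = 36
Position 7 (value 19): max_ending_here = 49, max_so_far = 49
Position 8 (value -3): max_ending_here = 46, max_so_far = 49
Position 9 (value -8): max_ending_here = 38, max_so_far = 49

Maximum subarray: [20, -17, 17, 5, 11, -11, 5, 19]
Maximum sum: 49

The maximum subarray is [20, -17, 17, 5, 11, -11, 5, 19] with sum 49. This subarray runs from index 0 to index 7.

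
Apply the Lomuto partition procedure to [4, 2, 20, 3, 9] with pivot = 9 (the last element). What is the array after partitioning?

Lomuto partition with pivot = 9:

Initial array: [4, 2, 20, 3, 9]

arr[0]=4 <= 9: swap with position 0, array becomes [4, 2, 20, 3, 9]
arr[1]=2 <= 9: swap with position 1, array becomes [4, 2, 20, 3, 9]
arr[2]=20 > 9: no swap
arr[3]=3 <= 9: swap with position 2, array becomes [4, 2, 3, 20, 9]

Place pivot at position 3: [4, 2, 3, 9, 20]
Pivot position: 3

After partitioning with pivot 9, the array becomes [4, 2, 3, 9, 20]. The pivot is placed at index 3. All elements to the left of the pivot are <= 9, and all elements to the right are > 9.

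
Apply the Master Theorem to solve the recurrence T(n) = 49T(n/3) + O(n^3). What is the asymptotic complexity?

Master Theorem for T(n) = 49T(n/3) + O(n^3):

a = 49, b = 3, c = 3
log_b(a) = log_3(49) = 3.5425

Case 1: c = 3 < log_3(49) = 3.5425
T(n) = O(n^(log_3 49))

For T(n) = 49T(n/3) + O(n^3): log_3(49) = 3.5425. This is Case 1 of the Master Theorem (c < log_b(a), work dominated by leaves), giving O(n^(log_3 49)).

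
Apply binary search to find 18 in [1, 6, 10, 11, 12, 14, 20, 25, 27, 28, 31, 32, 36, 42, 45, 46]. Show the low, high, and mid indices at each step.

Binary search for 18 in [1, 6, 10, 11, 12, 14, 20, 25, 27, 28, 31, 32, 36, 42, 45, 46]:

lo=0, hi=15, mid=7, arr[mid]=25 -> 25 > 18, search left half
lo=0, hi=6, mid=3, arr[mid]=11 -> 11 < 18, search right half
lo=4, hi=6, mid=5, arr[mid]=14 -> 14 < 18, search right half
lo=6, hi=6, mid=6, arr[mid]=20 -> 20 > 18, search left half
lo=6 > hi=5, target 18 not found

Binary search determines that 18 is not in the array after 4 comparisons. The search space was exhausted without finding the target.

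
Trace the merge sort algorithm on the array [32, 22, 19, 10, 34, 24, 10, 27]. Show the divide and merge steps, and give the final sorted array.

Merge sort trace:

Split: [32, 22, 19, 10, 34, 24, 10, 27] -> [32, 22, 19, 10] and [34, 24, 10, 27]
  Split: [32, 22, 19, 10] -> [32, 22] and [19, 10]
    Split: [32, 22] -> [32] and [22]
    Merge: [32] + [22] -> [22, 32]
    Split: [19, 10] -> [19] and [10]
    Merge: [19] + [10] -> [10, 19]
  Merge: [22, 32] + [10, 19] -> [10, 19, 22, 32]
  Split: [34, 24, 10, 27] -> [34, 24] and [10, 27]
    Split: [34, 24] -> [34] and [24]
    Merge: [34] + [24] -> [24, 34]
    Split: [10, 27] -> [10] and [27]
    Merge: [10] + [27] -> [10, 27]
  Merge: [24, 34] + [10, 27] -> [10, 24, 27, 34]
Merge: [10, 19, 22, 32] + [10, 24, 27, 34] -> [10, 10, 19, 22, 24, 27, 32, 34]

Final sorted array: [10, 10, 19, 22, 24, 27, 32, 34]

The merge sort proceeds by recursively splitting the array and merging sorted halves.
After all merges, the sorted array is [10, 10, 19, 22, 24, 27, 32, 34].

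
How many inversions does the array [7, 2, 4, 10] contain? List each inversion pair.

Finding inversions in [7, 2, 4, 10]:

(0, 1): arr[0]=7 > arr[1]=2
(0, 2): arr[0]=7 > arr[2]=4

Total inversions: 2

The array has 2 inversion(s): (0,1), (0,2). Each pair (i,j) satisfies i < j and arr[i] > arr[j].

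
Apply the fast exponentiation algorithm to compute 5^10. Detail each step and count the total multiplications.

Computing 5^10 by squaring (build up from 5^1; each line after the first costs one multiplication):

5^1 = 5
5^2 = (5^1)^2 = 5^2 = 25
5^4 = (5^2)^2 = 25^2 = 625
5^5 = 5 * 5^4 = 5 * 625 = 3125
5^10 = (5^5)^2 = 3125^2 = 9765625

Result: 9765625
Multiplications needed: 4 (4 lines after 5^1)

5^10 = 9765625. Using exponentiation by squaring, this requires 4 multiplications. The key idea: if the exponent is even, square the half-power; if odd, multiply by the base once.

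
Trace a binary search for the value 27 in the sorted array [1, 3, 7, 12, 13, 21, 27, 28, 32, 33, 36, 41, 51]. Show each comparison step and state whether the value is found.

Binary search for 27 in [1, 3, 7, 12, 13, 21, 27, 28, 32, 33, 36, 41, 51]:

lo=0, hi=12, mid=6, arr[mid]=27 -> Found target at index 6!

Binary search finds 27 at index 6 after 1 comparisons. The search repeatedly halves the search space by comparing with the middle element.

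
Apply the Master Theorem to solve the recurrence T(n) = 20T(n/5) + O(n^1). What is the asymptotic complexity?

Master Theorem for T(n) = 20T(n/5) + O(n^1):

a = 20, b = 5, c = 1
log_b(a) = log_5(20) = 1.8614

Case 1: c = 1 < log_5(20) = 1.8614
T(n) = O(n^(log_5 20))

For T(n) = 20T(n/5) + O(n^1): log_5(20) = 1.8614. This is Case 1 of the Master Theorem (c < log_b(a), work dominated by leaves), giving O(n^(log_5 20)).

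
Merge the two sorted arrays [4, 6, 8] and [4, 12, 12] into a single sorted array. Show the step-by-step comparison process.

Merging process:

Compare 4 vs 4: take 4 from left. Merged: [4]
Compare 6 vs 4: take 4 from right. Merged: [4, 4]
Compare 6 vs 12: take 6 from left. Merged: [4, 4, 6]
Compare 8 vs 12: take 8 from left. Merged: [4, 4, 6, 8]
Append remaining from right: [12, 12]. Merged: [4, 4, 6, 8, 12, 12]

Final merged array: [4, 4, 6, 8, 12, 12]
Total comparisons: 4

The merged array is [4, 4, 6, 8, 12, 12], requiring 4 comparisons. The merge step runs in O(n) time where n is the total number of elements.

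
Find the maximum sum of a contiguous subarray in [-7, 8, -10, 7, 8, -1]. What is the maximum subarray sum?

Using Kadane's algorithm on [-7, 8, -10, 7, 8, -1]:

Scanning through the array:
Position 1 (value 8): max_ending_here = 8, max_so_far = 8
Position 2 (value -10): max_ending_here = -2, max_so_far = 8
Position 3 (value 7): max_ending_here = 7, max_so_far = 8
Position 4 (value 8): max_ending_here = 15, max_so_far = 15
Position 5 (value -1): max_ending_here = 14, max_so_far = 15

Maximum subarray: [7, 8]
Maximum sum: 15

The maximum subarray is [7, 8] with sum 15. This subarray runs from index 3 to index 4.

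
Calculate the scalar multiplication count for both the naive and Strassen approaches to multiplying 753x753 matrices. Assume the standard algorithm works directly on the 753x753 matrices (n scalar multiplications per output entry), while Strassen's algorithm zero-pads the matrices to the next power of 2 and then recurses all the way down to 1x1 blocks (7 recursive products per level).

Matrix multiplication for 753x753 matrices:

Strassen's algorithm requires power-of-2 dimensions. Pad 753x753 to 1024x1024 (next power of 2).

Standard algorithm: 753^3 = 426957777 multiplications
Strassen's algorithm: 7^(log2(1024)) = 7^10 = 282475249 multiplications
Savings: 426957777 - 282475249 = 144482528 multiplications

Standard: 426957777 multiplications (753^3). Strassen: 282475249 multiplications (7^10, after padding to 1024x1024). Strassen reduces 8 recursive multiplications to 7 at each level.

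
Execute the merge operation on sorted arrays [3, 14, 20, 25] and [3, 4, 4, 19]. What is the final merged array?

Merging process:

Compare 3 vs 3: take 3 from left. Merged: [3]
Compare 14 vs 3: take 3 from right. Merged: [3, 3]
Compare 14 vs 4: take 4 from right. Merged: [3, 3, 4]
Compare 14 vs 4: take 4 from right. Merged: [3, 3, 4, 4]
Compare 14 vs 19: take 14 from left. Merged: [3, 3, 4, 4, 14]
Compare 20 vs 19: take 19 from right. Merged: [3, 3, 4, 4, 14, 19]
Append remaining from left: [20, 25]. Merged: [3, 3, 4, 4, 14, 19, 20, 25]

Final merged array: [3, 3, 4, 4, 14, 19, 20, 25]
Total comparisons: 6

The merged array is [3, 3, 4, 4, 14, 19, 20, 25], requiring 6 comparisons. The merge step runs in O(n) time where n is the total number of elements.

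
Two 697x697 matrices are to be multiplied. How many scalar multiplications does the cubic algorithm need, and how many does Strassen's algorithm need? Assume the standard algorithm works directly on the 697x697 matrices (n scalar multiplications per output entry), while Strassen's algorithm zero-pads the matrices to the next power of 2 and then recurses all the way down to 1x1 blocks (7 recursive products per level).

Matrix multiplication for 697x697 matrices:

Strassen's algorithm requires power-of-2 dimensions. Pad 697x697 to 1024x1024 (next power of 2).

Standard algorithm: 697^3 = 338608873 multiplications
Strassen's algorithm: 7^(log2(1024)) = 7^10 = 282475249 multiplications
Savings: 338608873 - 282475249 = 56133624 multiplications

Standard: 338608873 multiplications (697^3). Strassen: 282475249 multiplications (7^10, after padding to 1024x1024). Strassen reduces 8 recursive multiplications to 7 at each level.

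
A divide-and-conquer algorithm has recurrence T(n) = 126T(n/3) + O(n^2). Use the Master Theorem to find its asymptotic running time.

Master Theorem for T(n) = 126T(n/3) + O(n^2):

a = 126, b = 3, c = 2
log_b(a) = log_3(126) = 4.4022

Case 1: c = 2 < log_3(126) = 4.4022
T(n) = O(n^(log_3 126))

For T(n) = 126T(n/3) + O(n^2): log_3(126) = 4.4022. This is Case 1 of the Master Theorem (c < log_b(a), work dominated by leaves), giving O(n^(log_3 126)).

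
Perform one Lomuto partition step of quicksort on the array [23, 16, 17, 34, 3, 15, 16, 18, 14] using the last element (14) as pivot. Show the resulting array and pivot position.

Lomuto partition with pivot = 14:

Initial array: [23, 16, 17, 34, 3, 15, 16, 18, 14]

arr[0]=23 > 14: no swap
arr[1]=16 > 14: no swap
arr[2]=17 > 14: no swap
arr[3]=34 > 14: no swap
arr[4]=3 <= 14: swap with position 0, array becomes [3, 16, 17, 34, 23, 15, 16, 18, 14]
arr[5]=15 > 14: no swap
arr[6]=16 > 14: no swap
arr[7]=18 > 14: no swap

Place pivot at position 1: [3, 14, 17, 34, 23, 15, 16, 18, 16]
Pivot position: 1

After partitioning with pivot 14, the array becomes [3, 14, 17, 34, 23, 15, 16, 18, 16]. The pivot is placed at index 1. All elements to the left of the pivot are <= 14, and all elements to the right are > 14.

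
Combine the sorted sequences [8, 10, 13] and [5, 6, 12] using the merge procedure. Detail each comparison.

Merging process:

Compare 8 vs 5: take 5 from right. Merged: [5]
Compare 8 vs 6: take 6 from right. Merged: [5, 6]
Compare 8 vs 12: take 8 from left. Merged: [5, 6, 8]
Compare 10 vs 12: take 10 from left. Merged: [5, 6, 8, 10]
Compare 13 vs 12: take 12 from right. Merged: [5, 6, 8, 10, 12]
Append remaining from left: [13]. Merged: [5, 6, 8, 10, 12, 13]

Final merged array: [5, 6, 8, 10, 12, 13]
Total comparisons: 5

The merged array is [5, 6, 8, 10, 12, 13], requiring 5 comparisons. The merge step runs in O(n) time where n is the total number of elements.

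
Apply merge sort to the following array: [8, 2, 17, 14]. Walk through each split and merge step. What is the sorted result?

Merge sort trace:

Split: [8, 2, 17, 14] -> [8, 2] and [17, 14]
  Split: [8, 2] -> [8] and [2]
  Merge: [8] + [2] -> [2, 8]
  Split: [17, 14] -> [17] and [14]
  Merge: [17] + [14] -> [14, 17]
Merge: [2, 8] + [14, 17] -> [2, 8, 14, 17]

Final sorted array: [2, 8, 14, 17]

The merge sort proceeds by recursively splitting the array and merging sorted halves.
After all merges, the sorted array is [2, 8, 14, 17].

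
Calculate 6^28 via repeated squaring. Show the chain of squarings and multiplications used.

Computing 6^28 by squaring (build up from 6^1; each line after the first costs one multiplication):

6^1 = 6
6^2 = (6^1)^2 = 6^2 = 36
6^3 = 6 * 6^2 = 6 * 36 = 216
6^6 = (6^3)^2 = 216^2 = 46656
6^7 = 6 * 6^6 = 6 * 46656 = 279936
6^14 = (6^7)^2 = 279936^2 = 78364164096
6^28 = (6^14)^2 = 78364164096^2 = 6140942214464815497216

Result: 6140942214464815497216
Multiplications needed: 6 (6 lines after 6^1)

6^28 = 6140942214464815497216. Using exponentiation by squaring, this requires 6 multiplications. The key idea: if the exponent is even, square the half-power; if odd, multiply by the base once.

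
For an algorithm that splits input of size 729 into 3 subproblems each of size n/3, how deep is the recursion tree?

For divide and conquer with division factor 3:

Problem sizes at each level:
Level 0: 729
Level 1: 243
Level 2: 81
Level 3: 27
Level 4: 9
Level 5: 3
Level 6: 1

The root is level 0 and the size-1 base case is level 6 (the tree spans levels 0 through 6, i.e. 7 levels counting the root), so the depth is the number of divisions: log_3(729) = 6

The recursion tree depth is log_3(729) = 6. At each level, the problem size is divided by 3, so it takes 6 divisions to reduce to a base case of size 1. The algorithm makes 3 recursive calls at each level.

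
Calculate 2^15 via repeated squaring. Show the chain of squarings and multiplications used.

Computing 2^15 by squaring (build up from 2^1; each line after the first costs one multiplication):

2^1 = 2
2^2 = (2^1)^2 = 2^2 = 4
2^3 = 2 * 2^2 = 2 * 4 = 8
2^6 = (2^3)^2 = 8^2 = 64
2^7 = 2 * 2^6 = 2 * 64 = 128
2^14 = (2^7)^2 = 128^2 = 16384
2^15 = 2 * 2^14 = 2 * 16384 = 32768

Result: 32768
Multiplications needed: 6 (6 lines after 2^1)

2^15 = 32768. Using exponentiation by squaring, this requires 6 multiplications. The key idea: if the exponent is even, square the half-power; if odd, multiply by the base once.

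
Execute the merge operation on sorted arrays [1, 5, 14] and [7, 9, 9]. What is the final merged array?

Merging process:

Compare 1 vs 7: take 1 from left. Merged: [1]
Compare 5 vs 7: take 5 from left. Merged: [1, 5]
Compare 14 vs 7: take 7 from right. Merged: [1, 5, 7]
Compare 14 vs 9: take 9 from right. Merged: [1, 5, 7, 9]
Compare 14 vs 9: take 9 from right. Merged: [1, 5, 7, 9, 9]
Append remaining from left: [14]. Merged: [1, 5, 7, 9, 9, 14]

Final merged array: [1, 5, 7, 9, 9, 14]
Total comparisons: 5

The merged array is [1, 5, 7, 9, 9, 14], requiring 5 comparisons. The merge step runs in O(n) time where n is the total number of elements.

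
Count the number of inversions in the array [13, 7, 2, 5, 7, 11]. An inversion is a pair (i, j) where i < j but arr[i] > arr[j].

Finding inversions in [13, 7, 2, 5, 7, 11]:

(0, 1): arr[0]=13 > arr[1]=7
(0, 2): arr[0]=13 > arr[2]=2
(0, 3): arr[0]=13 > arr[3]=5
(0, 4): arr[0]=13 > arr[4]=7
(0, 5): arr[0]=13 > arr[5]=11
(1, 2): arr[1]=7 > arr[2]=2
(1, 3): arr[1]=7 > arr[3]=5

Total inversions: 7

The array has 7 inversion(s): (0,1), (0,2), (0,3), (0,4), (0,5), (1,2), (1,3). Each pair (i,j) satisfies i < j and arr[i] > arr[j].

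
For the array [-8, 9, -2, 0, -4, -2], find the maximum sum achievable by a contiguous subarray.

Using Kadane's algorithm on [-8, 9, -2, 0, -4, -2]:

Scanning through the array:
Position 1 (value 9): max_ending_here = 9, max_so_far = 9
Position 2 (value -2): max_ending_here = 7, max_so_far = 9
Position 3 (value 0): max_ending_here = 7, max_so_far = 9
Position 4 (value -4): max_ending_here = 3, max_so_far = 9
Position 5 (value -2): max_ending_here = 1, max_so_far = 9

Maximum subarray: [9]
Maximum sum: 9

The maximum subarray is [9] with sum 9. This subarray runs from index 1 to index 1.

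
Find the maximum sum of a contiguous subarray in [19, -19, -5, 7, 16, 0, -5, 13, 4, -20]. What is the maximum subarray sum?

Using Kadane's algorithm on [19, -19, -5, 7, 16, 0, -5, 13, 4, -20]:

Scanning through the array:
Position 1 (value -19): max_ending_here = 0, max_so_far = 19
Position 2 (value -5): max_ending_here = -5, max_so_far = 19
Position 3 (value 7): max_ending_here = 7, max_so_far = 19
Position 4 (value 16): max_ending_here = 23, max_so_far = 23
Position 5 (value 0): max_ending_here = 23, max_so_far = 23
Position 6 (value -5): max_ending_here = 18, max_so_far = 23
Position 7 (value 13): max_ending_here = 31, max_so_far = 31
Position 8 (value 4): max_ending_here = 35, max_so_far = 35
Position 9 (value -20): max_ending_here = 15, max_so_far = 35

Maximum subarray: [7, 16, 0, -5, 13, 4]
Maximum sum: 35

The maximum subarray is [7, 16, 0, -5, 13, 4] with sum 35. This subarray runs from index 3 to index 8.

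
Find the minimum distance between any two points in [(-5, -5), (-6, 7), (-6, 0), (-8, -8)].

Computing all pairwise distances among 4 points:

d((-5, -5), (-6, 7)) = 12.0416
d((-5, -5), (-6, 0)) = 5.099
d((-5, -5), (-8, -8)) = 4.2426 <-- minimum
d((-6, 7), (-6, 0)) = 7.0
d((-6, 7), (-8, -8)) = 15.1327
d((-6, 0), (-8, -8)) = 8.2462

Closest pair: (-5, -5) and (-8, -8) with distance 4.2426

The closest pair is (-5, -5) and (-8, -8) with Euclidean distance 4.2426. For 4 points, brute-force pairwise comparison is shown above. For large n, the divide-and-conquer algorithm (sort by x, recurse on halves, check the dividing strip) achieves O(n log n).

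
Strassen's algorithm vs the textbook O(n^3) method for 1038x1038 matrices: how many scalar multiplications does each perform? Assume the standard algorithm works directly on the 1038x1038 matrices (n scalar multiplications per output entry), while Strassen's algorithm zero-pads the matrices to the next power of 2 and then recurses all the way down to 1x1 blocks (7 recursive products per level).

Matrix multiplication for 1038x1038 matrices:

Strassen's algorithm requires power-of-2 dimensions. Pad 1038x1038 to 2048x2048 (next power of 2).

Standard algorithm: 1038^3 = 1118386872 multiplications
Strassen's algorithm: 7^(log2(2048)) = 7^11 = 1977326743 multiplications
Difference: 1118386872 - 1977326743 = -858939871 (Strassen uses MORE here due to padding overhead — for small or just-over-power-of-2 n, padding can outweigh the per-level savings)

Standard: 1118386872 multiplications (1038^3). Strassen: 1977326743 multiplications (7^11, after padding to 2048x2048). Strassen reduces 8 recursive multiplications to 7 at each level.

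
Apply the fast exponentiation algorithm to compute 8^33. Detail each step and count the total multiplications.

Computing 8^33 by squaring (build up from 8^1; each line after the first costs one multiplication):

8^1 = 8
8^2 = (8^1)^2 = 8^2 = 64
8^4 = (8^2)^2 = 64^2 = 4096
8^8 = (8^4)^2 = 4096^2 = 16777216
8^16 = (8^8)^2 = 16777216^2 = 281474976710656
8^32 = (8^16)^2 = 281474976710656^2 = 79228162514264337593543950336
8^33 = 8 * 8^32 = 8 * 79228162514264337593543950336 = 633825300114114700748351602688

Result: 633825300114114700748351602688
Multiplications needed: 6 (6 lines after 8^1)

8^33 = 633825300114114700748351602688. Using exponentiation by squaring, this requires 6 multiplications. The key idea: if the exponent is even, square the half-power; if odd, multiply by the base once.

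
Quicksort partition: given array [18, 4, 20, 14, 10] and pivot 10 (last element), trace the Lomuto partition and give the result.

Lomuto partition with pivot = 10:

Initial array: [18, 4, 20, 14, 10]

arr[0]=18 > 10: no swap
arr[1]=4 <= 10: swap with position 0, array becomes [4, 18, 20, 14, 10]
arr[2]=20 > 10: no swap
arr[3]=14 > 10: no swap

Place pivot at position 1: [4, 10, 20, 14, 18]
Pivot position: 1

After partitioning with pivot 10, the array becomes [4, 10, 20, 14, 18]. The pivot is placed at index 1. All elements to the left of the pivot are <= 10, and all elements to the right are > 10.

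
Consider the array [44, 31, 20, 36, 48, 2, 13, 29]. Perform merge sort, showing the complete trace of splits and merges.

Merge sort trace:

Split: [44, 31, 20, 36, 48, 2, 13, 29] -> [44, 31, 20, 36] and [48, 2, 13, 29]
  Split: [44, 31, 20, 36] -> [44, 31] and [20, 36]
    Split: [44, 31] -> [44] and [31]
    Merge: [44] + [31] -> [31, 44]
    Split: [20, 36] -> [20] and [36]
    Merge: [20] + [36] -> [20, 36]
  Merge: [31, 44] + [20, 36] -> [20, 31, 36, 44]
  Split: [48, 2, 13, 29] -> [48, 2] and [13, 29]
    Split: [48, 2] -> [48] and [2]
    Merge: [48] + [2] -> [2, 48]
    Split: [13, 29] -> [13] and [29]
    Merge: [13] + [29] -> [13, 29]
  Merge: [2, 48] + [13, 29] -> [2, 13, 29, 48]
Merge: [20, 31, 36, 44] + [2, 13, 29, 48] -> [2, 13, 20, 29, 31, 36, 44, 48]

Final sorted array: [2, 13, 20, 29, 31, 36, 44, 48]

The merge sort proceeds by recursively splitting the array and merging sorted halves.
After all merges, the sorted array is [2, 13, 20, 29, 31, 36, 44, 48].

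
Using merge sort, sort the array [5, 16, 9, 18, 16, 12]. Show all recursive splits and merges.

Merge sort trace:

Split: [5, 16, 9, 18, 16, 12] -> [5, 16, 9] and [18, 16, 12]
  Split: [5, 16, 9] -> [5] and [16, 9]
    Split: [16, 9] -> [16] and [9]
    Merge: [16] + [9] -> [9, 16]
  Merge: [5] + [9, 16] -> [5, 9, 16]
  Split: [18, 16, 12] -> [18] and [16, 12]
    Split: [16, 12] -> [16] and [12]
    Merge: [16] + [12] -> [12, 16]
  Merge: [18] + [12, 16] -> [12, 16, 18]
Merge: [5, 9, 16] + [12, 16, 18] -> [5, 9, 12, 16, 16, 18]

Final sorted array: [5, 9, 12, 16, 16, 18]

The merge sort proceeds by recursively splitting the array and merging sorted halves.
After all merges, the sorted array is [5, 9, 12, 16, 16, 18].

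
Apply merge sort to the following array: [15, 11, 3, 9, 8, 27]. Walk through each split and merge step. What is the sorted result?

Merge sort trace:

Split: [15, 11, 3, 9, 8, 27] -> [15, 11, 3] and [9, 8, 27]
  Split: [15, 11, 3] -> [15] and [11, 3]
    Split: [11, 3] -> [11] and [3]
    Merge: [11] + [3] -> [3, 11]
  Merge: [15] + [3, 11] -> [3, 11, 15]
  Split: [9, 8, 27] -> [9] and [8, 27]
    Split: [8, 27] -> [8] and [27]
    Merge: [8] + [27] -> [8, 27]
  Merge: [9] + [8, 27] -> [8, 9, 27]
Merge: [3, 11, 15] + [8, 9, 27] -> [3, 8, 9, 11, 15, 27]

Final sorted array: [3, 8, 9, 11, 15, 27]

The merge sort proceeds by recursively splitting the array and merging sorted halves.
After all merges, the sorted array is [3, 8, 9, 11, 15, 27].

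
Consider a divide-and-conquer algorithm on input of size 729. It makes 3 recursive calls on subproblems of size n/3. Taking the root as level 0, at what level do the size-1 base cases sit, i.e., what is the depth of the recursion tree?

For divide and conquer with division factor 3:

Problem sizes at each level:
Level 0: 729
Level 1: 243
Level 2: 81
Level 3: 27
Level 4: 9
Level 5: 3
Level 6: 1

The root is level 0 and the size-1 base case is level 6 (the tree spans levels 0 through 6, i.e. 7 levels counting the root), so the depth is the number of divisions: log_3(729) = 6

The recursion tree depth is log_3(729) = 6. At each level, the problem size is divided by 3, so it takes 6 divisions to reduce to a base case of size 1. The algorithm makes 3 recursive calls at each level.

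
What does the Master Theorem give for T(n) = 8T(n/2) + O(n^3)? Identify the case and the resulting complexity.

Master Theorem for T(n) = 8T(n/2) + O(n^3):

a = 8, b = 2, c = 3
log_b(a) = log_2(8) = 3.0000

Case 2: c = 3 = log_2(8) = 3.0000
T(n) = O(n^3 log n) = O(n^3 log n)

For T(n) = 8T(n/2) + O(n^3): log_2(8) = 3.0000. This is Case 2 of the Master Theorem (c = log_b(a), equal work at all levels), giving O(n^3 log n).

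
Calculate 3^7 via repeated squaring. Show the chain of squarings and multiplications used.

Computing 3^7 by squaring (build up from 3^1; each line after the first costs one multiplication):

3^1 = 3
3^2 = (3^1)^2 = 3^2 = 9
3^3 = 3 * 3^2 = 3 * 9 = 27
3^6 = (3^3)^2 = 27^2 = 729
3^7 = 3 * 3^6 = 3 * 729 = 2187

Result: 2187
Multiplications needed: 4 (4 lines after 3^1)

3^7 = 2187. Using exponentiation by squaring, this requires 4 multiplications. The key idea: if the exponent is even, square the half-power; if odd, multiply by the base once.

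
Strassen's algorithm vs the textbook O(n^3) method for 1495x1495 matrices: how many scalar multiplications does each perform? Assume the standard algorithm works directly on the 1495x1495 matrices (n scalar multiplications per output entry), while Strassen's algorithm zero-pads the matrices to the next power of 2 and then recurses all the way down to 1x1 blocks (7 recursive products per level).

Matrix multiplication for 1495x1495 matrices:

Strassen's algorithm requires power-of-2 dimensions. Pad 1495x1495 to 2048x2048 (next power of 2).

Standard algorithm: 1495^3 = 3341362375 multiplications
Strassen's algorithm: 7^(log2(2048)) = 7^11 = 1977326743 multiplications
Savings: 3341362375 - 1977326743 = 1364035632 multiplications

Standard: 3341362375 multiplications (1495^3). Strassen: 1977326743 multiplications (7^11, after padding to 2048x2048). Strassen reduces 8 recursive multiplications to 7 at each level.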